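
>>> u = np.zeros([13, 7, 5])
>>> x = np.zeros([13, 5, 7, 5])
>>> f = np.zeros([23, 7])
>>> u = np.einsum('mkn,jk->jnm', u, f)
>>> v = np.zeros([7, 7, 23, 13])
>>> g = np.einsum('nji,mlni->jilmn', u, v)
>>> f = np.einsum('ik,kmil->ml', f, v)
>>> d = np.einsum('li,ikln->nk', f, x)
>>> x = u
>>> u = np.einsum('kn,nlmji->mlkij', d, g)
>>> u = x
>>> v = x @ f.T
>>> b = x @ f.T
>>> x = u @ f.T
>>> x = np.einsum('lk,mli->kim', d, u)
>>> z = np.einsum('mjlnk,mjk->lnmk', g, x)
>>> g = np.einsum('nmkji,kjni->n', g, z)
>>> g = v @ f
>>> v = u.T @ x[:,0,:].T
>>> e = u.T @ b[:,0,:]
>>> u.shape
(23, 5, 13)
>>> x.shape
(5, 13, 23)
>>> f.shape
(7, 13)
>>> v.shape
(13, 5, 5)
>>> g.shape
(23, 5, 13)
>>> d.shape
(5, 5)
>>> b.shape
(23, 5, 7)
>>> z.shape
(7, 7, 5, 23)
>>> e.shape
(13, 5, 7)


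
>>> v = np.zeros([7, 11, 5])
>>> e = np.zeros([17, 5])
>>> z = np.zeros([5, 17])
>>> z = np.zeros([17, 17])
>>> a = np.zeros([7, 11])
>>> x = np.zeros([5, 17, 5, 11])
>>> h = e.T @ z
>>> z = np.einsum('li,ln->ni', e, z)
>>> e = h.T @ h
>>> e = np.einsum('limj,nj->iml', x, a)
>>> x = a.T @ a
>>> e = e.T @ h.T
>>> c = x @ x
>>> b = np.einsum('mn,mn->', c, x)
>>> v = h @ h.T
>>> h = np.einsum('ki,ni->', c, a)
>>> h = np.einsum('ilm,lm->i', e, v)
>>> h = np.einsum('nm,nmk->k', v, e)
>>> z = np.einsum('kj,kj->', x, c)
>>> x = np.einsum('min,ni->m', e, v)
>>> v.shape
(5, 5)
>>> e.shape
(5, 5, 5)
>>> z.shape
()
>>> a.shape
(7, 11)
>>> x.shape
(5,)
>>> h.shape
(5,)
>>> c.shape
(11, 11)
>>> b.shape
()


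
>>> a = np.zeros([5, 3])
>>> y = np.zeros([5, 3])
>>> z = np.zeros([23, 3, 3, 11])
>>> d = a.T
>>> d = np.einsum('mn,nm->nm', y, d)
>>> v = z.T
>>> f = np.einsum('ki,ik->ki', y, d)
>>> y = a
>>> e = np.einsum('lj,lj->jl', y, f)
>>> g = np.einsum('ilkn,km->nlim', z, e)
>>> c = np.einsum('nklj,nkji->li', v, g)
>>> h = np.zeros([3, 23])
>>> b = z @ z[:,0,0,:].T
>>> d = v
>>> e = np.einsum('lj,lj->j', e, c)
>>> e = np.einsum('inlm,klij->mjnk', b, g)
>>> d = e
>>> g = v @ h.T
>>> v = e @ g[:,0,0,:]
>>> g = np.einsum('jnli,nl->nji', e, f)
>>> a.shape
(5, 3)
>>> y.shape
(5, 3)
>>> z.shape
(23, 3, 3, 11)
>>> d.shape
(23, 5, 3, 11)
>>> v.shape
(23, 5, 3, 3)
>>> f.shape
(5, 3)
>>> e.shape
(23, 5, 3, 11)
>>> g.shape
(5, 23, 11)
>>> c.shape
(3, 5)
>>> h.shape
(3, 23)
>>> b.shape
(23, 3, 3, 23)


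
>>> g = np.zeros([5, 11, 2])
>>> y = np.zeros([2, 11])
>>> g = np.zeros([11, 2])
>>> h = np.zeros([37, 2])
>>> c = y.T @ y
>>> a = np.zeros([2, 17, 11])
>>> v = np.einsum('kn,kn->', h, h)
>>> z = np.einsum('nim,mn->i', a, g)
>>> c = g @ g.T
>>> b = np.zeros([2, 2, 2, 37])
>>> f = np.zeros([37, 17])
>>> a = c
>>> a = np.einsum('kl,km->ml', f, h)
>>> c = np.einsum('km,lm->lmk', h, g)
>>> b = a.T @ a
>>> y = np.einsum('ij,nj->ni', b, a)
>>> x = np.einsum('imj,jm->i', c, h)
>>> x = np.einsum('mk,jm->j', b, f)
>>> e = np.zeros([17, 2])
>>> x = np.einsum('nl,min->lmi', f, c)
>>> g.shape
(11, 2)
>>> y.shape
(2, 17)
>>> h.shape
(37, 2)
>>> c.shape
(11, 2, 37)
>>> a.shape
(2, 17)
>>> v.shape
()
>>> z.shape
(17,)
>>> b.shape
(17, 17)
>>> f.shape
(37, 17)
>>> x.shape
(17, 11, 2)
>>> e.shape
(17, 2)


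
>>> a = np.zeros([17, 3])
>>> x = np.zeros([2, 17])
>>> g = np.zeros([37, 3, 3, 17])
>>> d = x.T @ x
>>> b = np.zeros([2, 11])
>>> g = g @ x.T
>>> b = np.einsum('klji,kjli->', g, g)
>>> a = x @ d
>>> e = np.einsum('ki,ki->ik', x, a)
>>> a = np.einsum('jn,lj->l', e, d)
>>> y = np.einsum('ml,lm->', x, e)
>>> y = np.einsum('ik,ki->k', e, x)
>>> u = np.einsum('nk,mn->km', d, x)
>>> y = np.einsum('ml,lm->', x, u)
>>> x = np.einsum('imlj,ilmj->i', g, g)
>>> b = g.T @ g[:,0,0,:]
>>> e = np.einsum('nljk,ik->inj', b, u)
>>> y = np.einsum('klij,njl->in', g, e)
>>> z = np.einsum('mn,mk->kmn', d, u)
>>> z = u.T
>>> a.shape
(17,)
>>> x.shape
(37,)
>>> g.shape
(37, 3, 3, 2)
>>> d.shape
(17, 17)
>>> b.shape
(2, 3, 3, 2)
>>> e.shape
(17, 2, 3)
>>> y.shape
(3, 17)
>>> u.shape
(17, 2)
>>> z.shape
(2, 17)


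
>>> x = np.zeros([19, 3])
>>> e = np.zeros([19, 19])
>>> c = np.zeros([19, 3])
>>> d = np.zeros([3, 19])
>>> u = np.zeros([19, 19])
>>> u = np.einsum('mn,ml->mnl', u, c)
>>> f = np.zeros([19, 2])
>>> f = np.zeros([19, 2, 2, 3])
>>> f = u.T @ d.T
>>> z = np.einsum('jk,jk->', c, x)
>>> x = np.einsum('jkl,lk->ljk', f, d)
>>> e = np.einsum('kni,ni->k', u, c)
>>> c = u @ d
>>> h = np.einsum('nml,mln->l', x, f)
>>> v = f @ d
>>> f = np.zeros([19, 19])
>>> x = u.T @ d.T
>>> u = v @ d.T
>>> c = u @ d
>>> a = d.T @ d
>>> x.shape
(3, 19, 3)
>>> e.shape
(19,)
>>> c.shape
(3, 19, 19)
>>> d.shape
(3, 19)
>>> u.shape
(3, 19, 3)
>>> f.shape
(19, 19)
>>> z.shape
()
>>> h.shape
(19,)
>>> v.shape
(3, 19, 19)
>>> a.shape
(19, 19)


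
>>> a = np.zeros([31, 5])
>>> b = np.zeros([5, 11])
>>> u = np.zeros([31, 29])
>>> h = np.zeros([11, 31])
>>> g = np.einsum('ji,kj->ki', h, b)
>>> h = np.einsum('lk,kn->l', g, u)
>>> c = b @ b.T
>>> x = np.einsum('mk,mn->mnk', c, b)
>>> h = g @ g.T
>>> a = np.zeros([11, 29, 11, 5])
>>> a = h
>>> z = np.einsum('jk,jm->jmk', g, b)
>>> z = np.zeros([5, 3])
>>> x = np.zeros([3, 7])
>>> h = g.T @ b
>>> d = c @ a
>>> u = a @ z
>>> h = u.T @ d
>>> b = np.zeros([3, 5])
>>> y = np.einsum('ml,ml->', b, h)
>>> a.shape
(5, 5)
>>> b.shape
(3, 5)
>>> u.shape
(5, 3)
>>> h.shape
(3, 5)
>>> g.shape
(5, 31)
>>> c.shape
(5, 5)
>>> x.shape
(3, 7)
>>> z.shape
(5, 3)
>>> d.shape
(5, 5)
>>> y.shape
()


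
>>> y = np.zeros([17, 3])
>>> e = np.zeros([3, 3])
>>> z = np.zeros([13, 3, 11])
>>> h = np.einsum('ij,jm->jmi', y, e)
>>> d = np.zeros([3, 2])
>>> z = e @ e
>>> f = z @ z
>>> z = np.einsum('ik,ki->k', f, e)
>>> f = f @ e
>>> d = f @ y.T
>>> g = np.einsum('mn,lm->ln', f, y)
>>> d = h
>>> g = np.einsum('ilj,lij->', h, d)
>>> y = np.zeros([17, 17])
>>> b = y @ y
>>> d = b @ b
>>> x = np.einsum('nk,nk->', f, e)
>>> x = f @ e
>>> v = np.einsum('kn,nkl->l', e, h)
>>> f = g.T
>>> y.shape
(17, 17)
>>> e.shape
(3, 3)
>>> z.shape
(3,)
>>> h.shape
(3, 3, 17)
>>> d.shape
(17, 17)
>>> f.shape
()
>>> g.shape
()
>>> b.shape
(17, 17)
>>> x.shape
(3, 3)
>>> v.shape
(17,)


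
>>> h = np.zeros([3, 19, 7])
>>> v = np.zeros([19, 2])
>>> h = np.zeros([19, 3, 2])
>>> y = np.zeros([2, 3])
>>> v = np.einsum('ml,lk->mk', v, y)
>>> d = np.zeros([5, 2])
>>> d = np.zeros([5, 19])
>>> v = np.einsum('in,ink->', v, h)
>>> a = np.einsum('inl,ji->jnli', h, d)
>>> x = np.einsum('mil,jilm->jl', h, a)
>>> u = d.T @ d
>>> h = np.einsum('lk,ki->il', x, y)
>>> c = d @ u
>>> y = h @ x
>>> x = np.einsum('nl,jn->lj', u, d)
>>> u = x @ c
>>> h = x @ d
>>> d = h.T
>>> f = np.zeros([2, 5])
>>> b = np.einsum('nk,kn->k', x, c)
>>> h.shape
(19, 19)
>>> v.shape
()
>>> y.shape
(3, 2)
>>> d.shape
(19, 19)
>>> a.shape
(5, 3, 2, 19)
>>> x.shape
(19, 5)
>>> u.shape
(19, 19)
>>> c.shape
(5, 19)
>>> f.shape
(2, 5)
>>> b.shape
(5,)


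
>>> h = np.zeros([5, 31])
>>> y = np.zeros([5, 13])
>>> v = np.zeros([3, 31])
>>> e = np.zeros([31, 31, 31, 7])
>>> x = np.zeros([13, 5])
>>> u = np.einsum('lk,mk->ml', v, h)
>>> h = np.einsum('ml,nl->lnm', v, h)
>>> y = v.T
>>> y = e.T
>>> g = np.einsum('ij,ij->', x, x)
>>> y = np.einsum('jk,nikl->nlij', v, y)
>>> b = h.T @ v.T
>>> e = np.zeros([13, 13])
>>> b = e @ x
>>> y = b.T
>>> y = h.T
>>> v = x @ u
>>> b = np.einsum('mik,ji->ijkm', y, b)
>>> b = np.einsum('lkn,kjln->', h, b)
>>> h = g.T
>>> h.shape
()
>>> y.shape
(3, 5, 31)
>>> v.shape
(13, 3)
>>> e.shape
(13, 13)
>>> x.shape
(13, 5)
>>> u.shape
(5, 3)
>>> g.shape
()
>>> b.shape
()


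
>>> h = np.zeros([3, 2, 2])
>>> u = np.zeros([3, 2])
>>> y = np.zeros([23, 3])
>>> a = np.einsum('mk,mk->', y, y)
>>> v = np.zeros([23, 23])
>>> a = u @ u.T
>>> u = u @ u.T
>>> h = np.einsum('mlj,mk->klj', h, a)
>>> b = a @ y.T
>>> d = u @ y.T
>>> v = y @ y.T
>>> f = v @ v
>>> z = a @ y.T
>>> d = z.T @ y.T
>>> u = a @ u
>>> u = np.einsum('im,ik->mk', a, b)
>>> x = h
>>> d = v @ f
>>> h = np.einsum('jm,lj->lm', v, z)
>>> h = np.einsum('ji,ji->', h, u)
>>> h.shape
()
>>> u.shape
(3, 23)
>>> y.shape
(23, 3)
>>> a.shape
(3, 3)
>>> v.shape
(23, 23)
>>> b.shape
(3, 23)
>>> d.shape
(23, 23)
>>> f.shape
(23, 23)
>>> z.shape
(3, 23)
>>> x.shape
(3, 2, 2)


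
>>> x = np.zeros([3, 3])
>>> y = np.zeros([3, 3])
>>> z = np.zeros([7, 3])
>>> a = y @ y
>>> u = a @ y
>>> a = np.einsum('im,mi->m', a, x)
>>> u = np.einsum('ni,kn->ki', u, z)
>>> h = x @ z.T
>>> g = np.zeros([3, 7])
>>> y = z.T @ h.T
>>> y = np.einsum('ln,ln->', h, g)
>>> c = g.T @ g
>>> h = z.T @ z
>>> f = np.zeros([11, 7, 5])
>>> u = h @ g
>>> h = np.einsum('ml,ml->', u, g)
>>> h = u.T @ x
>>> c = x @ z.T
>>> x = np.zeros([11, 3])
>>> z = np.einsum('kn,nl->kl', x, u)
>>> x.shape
(11, 3)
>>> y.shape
()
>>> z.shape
(11, 7)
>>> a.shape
(3,)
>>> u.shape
(3, 7)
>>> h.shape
(7, 3)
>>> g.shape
(3, 7)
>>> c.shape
(3, 7)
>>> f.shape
(11, 7, 5)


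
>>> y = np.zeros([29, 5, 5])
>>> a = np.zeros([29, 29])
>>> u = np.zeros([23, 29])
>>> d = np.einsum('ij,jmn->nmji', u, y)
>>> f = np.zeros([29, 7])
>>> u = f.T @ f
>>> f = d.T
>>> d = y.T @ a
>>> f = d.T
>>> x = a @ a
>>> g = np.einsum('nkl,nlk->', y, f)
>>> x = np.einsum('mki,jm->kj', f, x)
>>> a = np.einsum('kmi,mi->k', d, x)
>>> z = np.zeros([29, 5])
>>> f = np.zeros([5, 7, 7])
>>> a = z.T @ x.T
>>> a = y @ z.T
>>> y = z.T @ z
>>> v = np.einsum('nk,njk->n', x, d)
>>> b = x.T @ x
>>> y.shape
(5, 5)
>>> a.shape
(29, 5, 29)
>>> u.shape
(7, 7)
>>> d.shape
(5, 5, 29)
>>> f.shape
(5, 7, 7)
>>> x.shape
(5, 29)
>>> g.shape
()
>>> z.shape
(29, 5)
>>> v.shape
(5,)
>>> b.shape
(29, 29)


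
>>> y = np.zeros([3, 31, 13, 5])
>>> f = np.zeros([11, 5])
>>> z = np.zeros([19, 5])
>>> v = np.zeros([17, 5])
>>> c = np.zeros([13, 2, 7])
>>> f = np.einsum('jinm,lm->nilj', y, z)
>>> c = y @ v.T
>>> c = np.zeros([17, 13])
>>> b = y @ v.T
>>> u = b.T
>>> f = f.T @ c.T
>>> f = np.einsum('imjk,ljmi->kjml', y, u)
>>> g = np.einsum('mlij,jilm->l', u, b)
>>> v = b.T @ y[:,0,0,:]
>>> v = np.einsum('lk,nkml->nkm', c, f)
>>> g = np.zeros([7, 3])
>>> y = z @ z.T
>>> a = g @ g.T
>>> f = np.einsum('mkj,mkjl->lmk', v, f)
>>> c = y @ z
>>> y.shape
(19, 19)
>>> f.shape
(17, 5, 13)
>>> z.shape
(19, 5)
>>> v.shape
(5, 13, 31)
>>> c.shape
(19, 5)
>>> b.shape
(3, 31, 13, 17)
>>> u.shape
(17, 13, 31, 3)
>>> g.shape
(7, 3)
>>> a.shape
(7, 7)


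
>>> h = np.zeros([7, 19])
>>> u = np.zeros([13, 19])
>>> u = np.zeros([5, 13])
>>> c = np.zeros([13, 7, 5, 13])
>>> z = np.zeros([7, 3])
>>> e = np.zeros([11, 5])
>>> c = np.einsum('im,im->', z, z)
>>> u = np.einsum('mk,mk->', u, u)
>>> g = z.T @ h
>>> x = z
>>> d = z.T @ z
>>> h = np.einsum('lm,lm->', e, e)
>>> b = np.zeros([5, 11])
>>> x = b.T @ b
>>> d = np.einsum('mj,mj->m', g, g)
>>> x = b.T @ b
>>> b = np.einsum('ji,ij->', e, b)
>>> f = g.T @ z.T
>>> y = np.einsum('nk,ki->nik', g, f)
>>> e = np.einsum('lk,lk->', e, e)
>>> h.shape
()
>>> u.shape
()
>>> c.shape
()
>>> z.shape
(7, 3)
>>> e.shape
()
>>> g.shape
(3, 19)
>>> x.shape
(11, 11)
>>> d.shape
(3,)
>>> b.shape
()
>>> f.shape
(19, 7)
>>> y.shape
(3, 7, 19)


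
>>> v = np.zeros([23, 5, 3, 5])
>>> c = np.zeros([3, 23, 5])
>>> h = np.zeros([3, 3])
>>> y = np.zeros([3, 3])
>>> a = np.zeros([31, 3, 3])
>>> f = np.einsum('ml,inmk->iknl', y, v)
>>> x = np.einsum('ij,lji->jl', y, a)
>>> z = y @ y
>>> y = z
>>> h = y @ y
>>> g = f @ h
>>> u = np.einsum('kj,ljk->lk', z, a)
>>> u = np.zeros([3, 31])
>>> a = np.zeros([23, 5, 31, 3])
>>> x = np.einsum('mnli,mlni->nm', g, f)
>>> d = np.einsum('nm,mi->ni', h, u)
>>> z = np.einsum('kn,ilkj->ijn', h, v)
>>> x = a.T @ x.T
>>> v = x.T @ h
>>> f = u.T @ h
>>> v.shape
(5, 5, 31, 3)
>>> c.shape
(3, 23, 5)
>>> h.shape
(3, 3)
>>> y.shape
(3, 3)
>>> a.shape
(23, 5, 31, 3)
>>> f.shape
(31, 3)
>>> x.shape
(3, 31, 5, 5)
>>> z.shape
(23, 5, 3)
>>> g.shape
(23, 5, 5, 3)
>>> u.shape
(3, 31)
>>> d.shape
(3, 31)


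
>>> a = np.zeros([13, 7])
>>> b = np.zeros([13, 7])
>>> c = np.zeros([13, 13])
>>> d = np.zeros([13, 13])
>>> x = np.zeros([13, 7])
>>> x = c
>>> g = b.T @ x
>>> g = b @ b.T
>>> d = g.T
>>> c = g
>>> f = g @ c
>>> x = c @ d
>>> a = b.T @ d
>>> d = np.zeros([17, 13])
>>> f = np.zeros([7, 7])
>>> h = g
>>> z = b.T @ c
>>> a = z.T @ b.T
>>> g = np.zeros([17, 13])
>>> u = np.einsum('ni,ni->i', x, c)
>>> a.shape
(13, 13)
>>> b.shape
(13, 7)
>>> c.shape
(13, 13)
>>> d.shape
(17, 13)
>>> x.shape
(13, 13)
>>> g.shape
(17, 13)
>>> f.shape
(7, 7)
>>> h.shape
(13, 13)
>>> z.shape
(7, 13)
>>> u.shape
(13,)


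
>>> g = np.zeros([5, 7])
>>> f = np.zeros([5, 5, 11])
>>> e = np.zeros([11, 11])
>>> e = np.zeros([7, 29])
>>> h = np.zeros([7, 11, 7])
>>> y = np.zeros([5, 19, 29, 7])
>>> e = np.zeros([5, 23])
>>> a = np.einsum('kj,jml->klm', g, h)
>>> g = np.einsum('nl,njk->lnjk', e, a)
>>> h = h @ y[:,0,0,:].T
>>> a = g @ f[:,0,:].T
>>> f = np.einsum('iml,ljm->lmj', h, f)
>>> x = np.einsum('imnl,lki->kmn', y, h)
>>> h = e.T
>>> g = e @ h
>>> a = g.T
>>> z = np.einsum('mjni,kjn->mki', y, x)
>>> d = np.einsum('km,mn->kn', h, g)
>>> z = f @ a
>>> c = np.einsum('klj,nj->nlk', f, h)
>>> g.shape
(5, 5)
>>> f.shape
(5, 11, 5)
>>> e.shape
(5, 23)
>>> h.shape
(23, 5)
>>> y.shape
(5, 19, 29, 7)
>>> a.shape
(5, 5)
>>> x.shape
(11, 19, 29)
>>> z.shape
(5, 11, 5)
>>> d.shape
(23, 5)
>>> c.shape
(23, 11, 5)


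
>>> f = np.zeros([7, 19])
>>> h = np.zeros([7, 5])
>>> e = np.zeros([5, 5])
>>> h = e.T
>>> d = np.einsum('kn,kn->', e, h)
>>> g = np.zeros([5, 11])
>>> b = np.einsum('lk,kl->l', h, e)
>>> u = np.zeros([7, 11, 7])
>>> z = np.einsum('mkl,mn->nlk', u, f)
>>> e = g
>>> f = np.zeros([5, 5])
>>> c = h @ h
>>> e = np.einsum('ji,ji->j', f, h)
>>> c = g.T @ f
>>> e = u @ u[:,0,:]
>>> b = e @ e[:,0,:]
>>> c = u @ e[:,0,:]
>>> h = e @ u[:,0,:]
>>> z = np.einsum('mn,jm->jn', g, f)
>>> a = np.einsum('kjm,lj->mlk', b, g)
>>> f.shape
(5, 5)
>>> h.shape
(7, 11, 7)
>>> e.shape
(7, 11, 7)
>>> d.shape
()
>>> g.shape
(5, 11)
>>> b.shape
(7, 11, 7)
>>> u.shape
(7, 11, 7)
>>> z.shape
(5, 11)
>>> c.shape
(7, 11, 7)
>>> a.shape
(7, 5, 7)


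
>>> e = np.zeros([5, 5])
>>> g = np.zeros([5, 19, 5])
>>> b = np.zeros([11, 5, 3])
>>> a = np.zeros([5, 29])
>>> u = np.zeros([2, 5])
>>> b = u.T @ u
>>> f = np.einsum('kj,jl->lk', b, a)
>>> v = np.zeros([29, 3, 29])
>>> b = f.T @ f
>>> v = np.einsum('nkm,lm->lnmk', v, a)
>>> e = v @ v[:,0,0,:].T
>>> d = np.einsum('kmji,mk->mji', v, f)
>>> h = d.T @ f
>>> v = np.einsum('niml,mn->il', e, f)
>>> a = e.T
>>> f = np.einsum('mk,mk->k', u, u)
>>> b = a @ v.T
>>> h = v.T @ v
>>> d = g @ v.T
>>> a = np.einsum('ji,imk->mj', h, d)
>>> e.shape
(5, 29, 29, 5)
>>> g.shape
(5, 19, 5)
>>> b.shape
(5, 29, 29, 29)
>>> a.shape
(19, 5)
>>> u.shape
(2, 5)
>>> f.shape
(5,)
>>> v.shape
(29, 5)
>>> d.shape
(5, 19, 29)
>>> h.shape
(5, 5)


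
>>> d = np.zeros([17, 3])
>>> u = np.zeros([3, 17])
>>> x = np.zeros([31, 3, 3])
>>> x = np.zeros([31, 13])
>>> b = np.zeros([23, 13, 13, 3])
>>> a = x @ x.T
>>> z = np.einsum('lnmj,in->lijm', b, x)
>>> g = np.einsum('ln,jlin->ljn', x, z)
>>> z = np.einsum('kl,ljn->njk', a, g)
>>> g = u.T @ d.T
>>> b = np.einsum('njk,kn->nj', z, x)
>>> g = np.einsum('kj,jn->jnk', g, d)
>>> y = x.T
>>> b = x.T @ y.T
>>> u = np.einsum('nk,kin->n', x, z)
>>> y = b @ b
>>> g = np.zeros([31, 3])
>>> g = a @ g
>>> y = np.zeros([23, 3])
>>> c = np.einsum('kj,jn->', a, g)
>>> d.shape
(17, 3)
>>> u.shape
(31,)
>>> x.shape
(31, 13)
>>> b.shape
(13, 13)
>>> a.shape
(31, 31)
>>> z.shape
(13, 23, 31)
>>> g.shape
(31, 3)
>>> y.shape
(23, 3)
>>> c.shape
()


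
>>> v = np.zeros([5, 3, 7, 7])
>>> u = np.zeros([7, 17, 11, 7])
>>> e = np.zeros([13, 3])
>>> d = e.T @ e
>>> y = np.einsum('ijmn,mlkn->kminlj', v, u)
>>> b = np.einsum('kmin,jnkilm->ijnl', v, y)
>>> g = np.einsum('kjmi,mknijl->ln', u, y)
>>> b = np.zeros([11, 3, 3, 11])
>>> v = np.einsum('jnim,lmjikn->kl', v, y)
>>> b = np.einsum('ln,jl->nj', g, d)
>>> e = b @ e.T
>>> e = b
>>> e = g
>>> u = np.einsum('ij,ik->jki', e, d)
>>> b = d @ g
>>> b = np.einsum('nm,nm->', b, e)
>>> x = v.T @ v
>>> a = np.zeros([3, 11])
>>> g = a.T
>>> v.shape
(17, 11)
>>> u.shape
(5, 3, 3)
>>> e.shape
(3, 5)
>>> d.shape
(3, 3)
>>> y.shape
(11, 7, 5, 7, 17, 3)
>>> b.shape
()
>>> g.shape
(11, 3)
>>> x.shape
(11, 11)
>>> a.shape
(3, 11)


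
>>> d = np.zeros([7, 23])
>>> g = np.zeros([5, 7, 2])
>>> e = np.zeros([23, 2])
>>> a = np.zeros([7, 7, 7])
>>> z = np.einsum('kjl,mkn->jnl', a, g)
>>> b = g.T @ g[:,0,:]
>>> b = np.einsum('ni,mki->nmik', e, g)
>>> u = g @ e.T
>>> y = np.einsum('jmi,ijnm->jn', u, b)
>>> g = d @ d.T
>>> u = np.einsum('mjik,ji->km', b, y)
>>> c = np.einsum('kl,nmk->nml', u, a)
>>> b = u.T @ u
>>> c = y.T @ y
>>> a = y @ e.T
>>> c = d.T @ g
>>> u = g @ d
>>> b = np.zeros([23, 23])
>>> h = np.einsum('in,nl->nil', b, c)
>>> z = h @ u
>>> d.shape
(7, 23)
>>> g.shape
(7, 7)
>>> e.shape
(23, 2)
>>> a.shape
(5, 23)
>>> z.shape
(23, 23, 23)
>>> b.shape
(23, 23)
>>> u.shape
(7, 23)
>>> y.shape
(5, 2)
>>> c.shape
(23, 7)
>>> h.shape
(23, 23, 7)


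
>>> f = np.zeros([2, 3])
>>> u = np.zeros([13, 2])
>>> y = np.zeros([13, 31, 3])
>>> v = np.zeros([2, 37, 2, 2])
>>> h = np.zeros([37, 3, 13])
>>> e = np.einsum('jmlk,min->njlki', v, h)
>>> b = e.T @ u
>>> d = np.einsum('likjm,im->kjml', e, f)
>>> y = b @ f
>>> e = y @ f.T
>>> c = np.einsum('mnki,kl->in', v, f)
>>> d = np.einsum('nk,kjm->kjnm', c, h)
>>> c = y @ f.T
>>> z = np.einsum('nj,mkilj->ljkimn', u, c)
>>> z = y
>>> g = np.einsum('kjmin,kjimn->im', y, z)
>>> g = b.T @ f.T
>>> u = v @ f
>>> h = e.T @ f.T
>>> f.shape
(2, 3)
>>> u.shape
(2, 37, 2, 3)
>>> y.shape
(3, 2, 2, 2, 3)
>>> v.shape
(2, 37, 2, 2)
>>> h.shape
(2, 2, 2, 2, 2)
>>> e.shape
(3, 2, 2, 2, 2)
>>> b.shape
(3, 2, 2, 2, 2)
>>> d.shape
(37, 3, 2, 13)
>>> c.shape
(3, 2, 2, 2, 2)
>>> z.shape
(3, 2, 2, 2, 3)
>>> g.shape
(2, 2, 2, 2, 2)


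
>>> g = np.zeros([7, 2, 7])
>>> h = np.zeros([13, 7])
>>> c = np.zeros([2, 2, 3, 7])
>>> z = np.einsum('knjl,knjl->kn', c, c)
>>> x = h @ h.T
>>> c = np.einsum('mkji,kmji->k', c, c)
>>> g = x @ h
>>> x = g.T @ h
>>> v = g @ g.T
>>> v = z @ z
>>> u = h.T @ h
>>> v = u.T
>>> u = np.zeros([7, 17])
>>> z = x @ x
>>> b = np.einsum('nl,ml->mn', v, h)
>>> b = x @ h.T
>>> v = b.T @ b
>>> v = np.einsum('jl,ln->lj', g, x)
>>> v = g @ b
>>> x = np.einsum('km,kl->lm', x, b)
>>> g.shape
(13, 7)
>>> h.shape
(13, 7)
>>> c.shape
(2,)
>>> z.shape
(7, 7)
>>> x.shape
(13, 7)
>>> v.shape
(13, 13)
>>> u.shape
(7, 17)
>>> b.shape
(7, 13)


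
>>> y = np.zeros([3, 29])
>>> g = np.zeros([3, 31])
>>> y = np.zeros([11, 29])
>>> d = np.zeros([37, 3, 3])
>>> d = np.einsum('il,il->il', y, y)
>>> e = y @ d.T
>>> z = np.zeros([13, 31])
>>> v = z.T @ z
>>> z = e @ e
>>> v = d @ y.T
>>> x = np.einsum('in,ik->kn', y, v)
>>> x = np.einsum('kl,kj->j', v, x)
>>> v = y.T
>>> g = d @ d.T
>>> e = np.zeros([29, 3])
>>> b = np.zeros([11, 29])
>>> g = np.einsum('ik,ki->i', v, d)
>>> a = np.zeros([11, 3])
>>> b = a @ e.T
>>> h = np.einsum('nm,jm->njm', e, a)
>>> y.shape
(11, 29)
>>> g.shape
(29,)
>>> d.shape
(11, 29)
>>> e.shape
(29, 3)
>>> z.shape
(11, 11)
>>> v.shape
(29, 11)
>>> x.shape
(29,)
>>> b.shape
(11, 29)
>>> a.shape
(11, 3)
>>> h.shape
(29, 11, 3)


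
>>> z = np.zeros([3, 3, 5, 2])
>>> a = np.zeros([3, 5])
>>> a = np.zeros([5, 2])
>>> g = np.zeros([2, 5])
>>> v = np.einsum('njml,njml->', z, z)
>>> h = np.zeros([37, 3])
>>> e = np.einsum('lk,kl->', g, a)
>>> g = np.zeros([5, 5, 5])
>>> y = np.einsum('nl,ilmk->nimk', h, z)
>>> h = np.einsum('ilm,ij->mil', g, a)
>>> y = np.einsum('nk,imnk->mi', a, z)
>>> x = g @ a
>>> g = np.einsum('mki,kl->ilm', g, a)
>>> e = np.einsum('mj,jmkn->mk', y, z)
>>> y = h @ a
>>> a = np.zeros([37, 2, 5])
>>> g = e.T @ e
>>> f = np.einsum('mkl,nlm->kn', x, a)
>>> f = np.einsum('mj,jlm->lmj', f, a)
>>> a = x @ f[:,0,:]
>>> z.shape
(3, 3, 5, 2)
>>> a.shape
(5, 5, 37)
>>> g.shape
(5, 5)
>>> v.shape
()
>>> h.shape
(5, 5, 5)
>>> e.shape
(3, 5)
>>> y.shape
(5, 5, 2)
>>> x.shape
(5, 5, 2)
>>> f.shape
(2, 5, 37)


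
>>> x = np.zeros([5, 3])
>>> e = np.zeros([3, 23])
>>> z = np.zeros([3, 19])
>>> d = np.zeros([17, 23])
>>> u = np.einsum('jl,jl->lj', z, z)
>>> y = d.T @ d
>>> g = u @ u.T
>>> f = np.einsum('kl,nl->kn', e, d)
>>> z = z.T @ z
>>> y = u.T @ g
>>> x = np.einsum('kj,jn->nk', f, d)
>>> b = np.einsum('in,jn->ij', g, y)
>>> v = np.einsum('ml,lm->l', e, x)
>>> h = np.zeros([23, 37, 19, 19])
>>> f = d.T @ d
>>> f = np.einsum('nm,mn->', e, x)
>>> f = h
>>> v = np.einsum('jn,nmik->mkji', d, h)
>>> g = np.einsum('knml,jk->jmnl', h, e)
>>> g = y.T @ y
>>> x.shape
(23, 3)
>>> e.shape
(3, 23)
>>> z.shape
(19, 19)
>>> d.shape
(17, 23)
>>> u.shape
(19, 3)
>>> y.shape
(3, 19)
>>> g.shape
(19, 19)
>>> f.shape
(23, 37, 19, 19)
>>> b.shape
(19, 3)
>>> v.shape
(37, 19, 17, 19)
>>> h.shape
(23, 37, 19, 19)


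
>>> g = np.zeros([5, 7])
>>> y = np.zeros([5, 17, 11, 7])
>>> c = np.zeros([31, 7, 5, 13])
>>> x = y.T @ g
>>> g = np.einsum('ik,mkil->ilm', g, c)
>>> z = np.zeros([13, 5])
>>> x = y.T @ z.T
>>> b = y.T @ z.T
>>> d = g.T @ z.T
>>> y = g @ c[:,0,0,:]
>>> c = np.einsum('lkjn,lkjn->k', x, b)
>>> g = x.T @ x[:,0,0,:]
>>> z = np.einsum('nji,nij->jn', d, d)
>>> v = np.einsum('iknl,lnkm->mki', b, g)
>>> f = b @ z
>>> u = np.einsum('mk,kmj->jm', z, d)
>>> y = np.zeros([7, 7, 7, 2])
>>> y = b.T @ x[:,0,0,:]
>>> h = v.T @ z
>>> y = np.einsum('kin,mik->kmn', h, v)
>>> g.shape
(13, 17, 11, 13)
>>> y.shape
(7, 13, 31)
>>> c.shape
(11,)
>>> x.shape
(7, 11, 17, 13)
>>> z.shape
(13, 31)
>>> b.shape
(7, 11, 17, 13)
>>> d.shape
(31, 13, 13)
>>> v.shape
(13, 11, 7)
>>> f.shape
(7, 11, 17, 31)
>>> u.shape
(13, 13)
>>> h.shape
(7, 11, 31)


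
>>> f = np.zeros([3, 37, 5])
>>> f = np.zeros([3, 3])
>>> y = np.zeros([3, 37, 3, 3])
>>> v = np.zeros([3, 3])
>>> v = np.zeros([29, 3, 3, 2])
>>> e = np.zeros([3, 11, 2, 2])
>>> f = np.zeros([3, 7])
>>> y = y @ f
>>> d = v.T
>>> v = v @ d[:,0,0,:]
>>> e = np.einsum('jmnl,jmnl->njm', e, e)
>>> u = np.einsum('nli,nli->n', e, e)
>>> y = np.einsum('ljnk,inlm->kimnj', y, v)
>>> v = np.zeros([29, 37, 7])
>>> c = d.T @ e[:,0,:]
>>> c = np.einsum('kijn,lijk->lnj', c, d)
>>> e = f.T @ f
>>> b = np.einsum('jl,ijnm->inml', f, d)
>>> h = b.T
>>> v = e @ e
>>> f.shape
(3, 7)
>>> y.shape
(7, 29, 29, 3, 37)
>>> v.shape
(7, 7)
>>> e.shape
(7, 7)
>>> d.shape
(2, 3, 3, 29)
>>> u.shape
(2,)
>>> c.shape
(2, 11, 3)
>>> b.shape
(2, 3, 29, 7)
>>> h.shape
(7, 29, 3, 2)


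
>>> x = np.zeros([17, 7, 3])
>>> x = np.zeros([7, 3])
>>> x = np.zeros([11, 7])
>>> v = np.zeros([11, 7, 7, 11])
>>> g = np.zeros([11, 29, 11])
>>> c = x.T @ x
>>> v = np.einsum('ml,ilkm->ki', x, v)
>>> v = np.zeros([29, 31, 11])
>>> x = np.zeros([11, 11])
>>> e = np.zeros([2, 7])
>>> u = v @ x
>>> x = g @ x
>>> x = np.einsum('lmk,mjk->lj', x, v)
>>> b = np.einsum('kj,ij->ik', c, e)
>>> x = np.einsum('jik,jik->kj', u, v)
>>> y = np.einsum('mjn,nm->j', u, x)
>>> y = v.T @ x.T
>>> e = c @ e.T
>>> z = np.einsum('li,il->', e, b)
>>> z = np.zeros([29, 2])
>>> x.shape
(11, 29)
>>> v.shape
(29, 31, 11)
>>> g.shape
(11, 29, 11)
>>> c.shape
(7, 7)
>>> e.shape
(7, 2)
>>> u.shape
(29, 31, 11)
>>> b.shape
(2, 7)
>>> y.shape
(11, 31, 11)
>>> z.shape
(29, 2)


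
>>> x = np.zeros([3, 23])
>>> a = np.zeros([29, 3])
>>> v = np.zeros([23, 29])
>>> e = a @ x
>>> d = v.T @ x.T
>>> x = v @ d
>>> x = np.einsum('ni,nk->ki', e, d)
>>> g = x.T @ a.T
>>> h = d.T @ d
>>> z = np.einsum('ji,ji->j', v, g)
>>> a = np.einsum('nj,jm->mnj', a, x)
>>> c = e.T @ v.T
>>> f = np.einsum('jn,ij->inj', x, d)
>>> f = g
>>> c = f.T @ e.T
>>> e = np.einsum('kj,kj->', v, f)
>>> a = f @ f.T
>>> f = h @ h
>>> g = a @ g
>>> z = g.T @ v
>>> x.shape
(3, 23)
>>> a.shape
(23, 23)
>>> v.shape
(23, 29)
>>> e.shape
()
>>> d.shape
(29, 3)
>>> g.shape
(23, 29)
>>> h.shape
(3, 3)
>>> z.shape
(29, 29)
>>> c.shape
(29, 29)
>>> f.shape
(3, 3)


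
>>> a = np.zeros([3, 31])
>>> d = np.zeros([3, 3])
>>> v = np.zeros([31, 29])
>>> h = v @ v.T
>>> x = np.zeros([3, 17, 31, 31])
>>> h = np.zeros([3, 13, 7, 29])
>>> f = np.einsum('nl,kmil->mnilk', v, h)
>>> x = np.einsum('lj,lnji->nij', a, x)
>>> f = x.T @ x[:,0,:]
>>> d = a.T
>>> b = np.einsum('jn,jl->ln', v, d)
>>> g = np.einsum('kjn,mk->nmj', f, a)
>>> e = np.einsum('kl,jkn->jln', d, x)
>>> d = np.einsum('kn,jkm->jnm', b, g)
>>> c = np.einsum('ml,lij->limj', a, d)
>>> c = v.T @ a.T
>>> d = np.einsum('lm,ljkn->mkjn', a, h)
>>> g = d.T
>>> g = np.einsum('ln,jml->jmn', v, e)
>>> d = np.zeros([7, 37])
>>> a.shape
(3, 31)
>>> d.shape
(7, 37)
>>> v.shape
(31, 29)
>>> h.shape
(3, 13, 7, 29)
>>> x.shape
(17, 31, 31)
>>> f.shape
(31, 31, 31)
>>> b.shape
(3, 29)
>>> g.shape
(17, 3, 29)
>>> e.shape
(17, 3, 31)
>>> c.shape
(29, 3)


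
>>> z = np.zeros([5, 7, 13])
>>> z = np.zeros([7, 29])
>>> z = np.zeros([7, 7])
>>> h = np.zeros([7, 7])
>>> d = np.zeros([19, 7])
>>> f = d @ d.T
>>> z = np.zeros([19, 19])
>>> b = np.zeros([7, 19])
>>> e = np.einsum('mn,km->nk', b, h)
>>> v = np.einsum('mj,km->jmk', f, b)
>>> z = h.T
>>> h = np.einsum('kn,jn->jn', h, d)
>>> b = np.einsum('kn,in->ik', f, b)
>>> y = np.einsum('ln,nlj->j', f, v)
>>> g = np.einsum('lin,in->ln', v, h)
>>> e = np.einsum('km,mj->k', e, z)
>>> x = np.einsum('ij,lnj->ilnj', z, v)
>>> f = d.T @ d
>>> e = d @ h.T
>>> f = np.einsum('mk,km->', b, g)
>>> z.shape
(7, 7)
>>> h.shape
(19, 7)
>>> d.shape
(19, 7)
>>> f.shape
()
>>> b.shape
(7, 19)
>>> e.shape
(19, 19)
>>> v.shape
(19, 19, 7)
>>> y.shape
(7,)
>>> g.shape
(19, 7)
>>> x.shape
(7, 19, 19, 7)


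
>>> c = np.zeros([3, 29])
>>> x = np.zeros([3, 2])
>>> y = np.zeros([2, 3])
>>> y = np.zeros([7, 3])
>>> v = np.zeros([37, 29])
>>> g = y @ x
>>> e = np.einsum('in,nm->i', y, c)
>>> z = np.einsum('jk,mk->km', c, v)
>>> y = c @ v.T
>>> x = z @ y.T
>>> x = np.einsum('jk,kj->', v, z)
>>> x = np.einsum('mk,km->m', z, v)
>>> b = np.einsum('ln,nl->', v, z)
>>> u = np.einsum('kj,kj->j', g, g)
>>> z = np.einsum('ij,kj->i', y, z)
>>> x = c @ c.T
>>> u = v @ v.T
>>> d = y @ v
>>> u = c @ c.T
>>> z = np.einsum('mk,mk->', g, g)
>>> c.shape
(3, 29)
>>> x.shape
(3, 3)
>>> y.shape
(3, 37)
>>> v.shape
(37, 29)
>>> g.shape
(7, 2)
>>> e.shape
(7,)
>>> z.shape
()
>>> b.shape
()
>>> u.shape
(3, 3)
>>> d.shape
(3, 29)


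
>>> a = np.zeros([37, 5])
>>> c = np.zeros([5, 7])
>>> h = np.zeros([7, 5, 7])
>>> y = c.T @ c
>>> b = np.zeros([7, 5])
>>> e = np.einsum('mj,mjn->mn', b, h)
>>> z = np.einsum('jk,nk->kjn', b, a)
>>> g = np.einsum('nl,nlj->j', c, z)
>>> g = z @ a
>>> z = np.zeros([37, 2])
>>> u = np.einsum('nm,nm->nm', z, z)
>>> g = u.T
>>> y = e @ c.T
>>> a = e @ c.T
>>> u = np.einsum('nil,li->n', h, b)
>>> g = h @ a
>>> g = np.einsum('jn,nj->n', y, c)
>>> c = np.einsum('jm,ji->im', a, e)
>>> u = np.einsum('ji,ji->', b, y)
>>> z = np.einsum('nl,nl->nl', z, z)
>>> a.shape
(7, 5)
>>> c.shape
(7, 5)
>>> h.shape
(7, 5, 7)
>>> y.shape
(7, 5)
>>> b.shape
(7, 5)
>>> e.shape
(7, 7)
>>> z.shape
(37, 2)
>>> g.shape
(5,)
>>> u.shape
()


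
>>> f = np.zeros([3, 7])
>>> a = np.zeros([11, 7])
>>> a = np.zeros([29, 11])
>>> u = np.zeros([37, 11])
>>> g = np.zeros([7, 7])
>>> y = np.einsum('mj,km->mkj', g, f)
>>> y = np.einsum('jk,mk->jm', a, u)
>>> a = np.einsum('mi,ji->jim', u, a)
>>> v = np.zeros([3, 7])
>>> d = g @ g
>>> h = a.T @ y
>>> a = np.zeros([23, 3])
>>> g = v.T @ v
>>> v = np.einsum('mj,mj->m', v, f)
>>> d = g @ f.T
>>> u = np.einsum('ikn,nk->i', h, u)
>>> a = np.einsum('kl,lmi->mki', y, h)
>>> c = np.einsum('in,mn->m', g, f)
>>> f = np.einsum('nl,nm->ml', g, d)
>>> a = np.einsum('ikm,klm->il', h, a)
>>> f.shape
(3, 7)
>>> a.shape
(37, 29)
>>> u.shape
(37,)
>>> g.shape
(7, 7)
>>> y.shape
(29, 37)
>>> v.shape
(3,)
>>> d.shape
(7, 3)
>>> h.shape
(37, 11, 37)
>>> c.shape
(3,)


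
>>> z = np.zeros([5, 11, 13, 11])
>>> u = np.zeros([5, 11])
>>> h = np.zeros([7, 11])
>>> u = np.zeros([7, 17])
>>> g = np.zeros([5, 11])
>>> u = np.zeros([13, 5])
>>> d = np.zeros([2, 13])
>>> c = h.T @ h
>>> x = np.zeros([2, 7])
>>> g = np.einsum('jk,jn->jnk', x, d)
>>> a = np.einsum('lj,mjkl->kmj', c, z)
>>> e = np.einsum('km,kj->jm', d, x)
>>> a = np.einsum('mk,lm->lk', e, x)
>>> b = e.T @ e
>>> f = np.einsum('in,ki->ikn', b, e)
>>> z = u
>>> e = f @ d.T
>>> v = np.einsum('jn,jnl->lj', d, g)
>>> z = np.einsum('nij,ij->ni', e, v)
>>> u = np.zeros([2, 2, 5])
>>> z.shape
(13, 7)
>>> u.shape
(2, 2, 5)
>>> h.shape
(7, 11)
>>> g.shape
(2, 13, 7)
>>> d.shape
(2, 13)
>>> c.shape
(11, 11)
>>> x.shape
(2, 7)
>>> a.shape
(2, 13)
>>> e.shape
(13, 7, 2)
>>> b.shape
(13, 13)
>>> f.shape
(13, 7, 13)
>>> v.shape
(7, 2)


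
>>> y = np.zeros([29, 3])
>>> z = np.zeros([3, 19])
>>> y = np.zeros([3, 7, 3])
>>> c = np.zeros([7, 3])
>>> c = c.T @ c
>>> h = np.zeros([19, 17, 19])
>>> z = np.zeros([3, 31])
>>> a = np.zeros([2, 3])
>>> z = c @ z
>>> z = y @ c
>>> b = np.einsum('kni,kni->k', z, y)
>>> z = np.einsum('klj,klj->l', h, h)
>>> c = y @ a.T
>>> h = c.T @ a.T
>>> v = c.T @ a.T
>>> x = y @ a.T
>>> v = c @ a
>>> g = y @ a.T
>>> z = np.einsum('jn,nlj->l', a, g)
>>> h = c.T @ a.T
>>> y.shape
(3, 7, 3)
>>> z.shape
(7,)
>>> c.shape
(3, 7, 2)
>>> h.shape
(2, 7, 2)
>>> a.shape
(2, 3)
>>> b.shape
(3,)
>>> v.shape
(3, 7, 3)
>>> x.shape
(3, 7, 2)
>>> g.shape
(3, 7, 2)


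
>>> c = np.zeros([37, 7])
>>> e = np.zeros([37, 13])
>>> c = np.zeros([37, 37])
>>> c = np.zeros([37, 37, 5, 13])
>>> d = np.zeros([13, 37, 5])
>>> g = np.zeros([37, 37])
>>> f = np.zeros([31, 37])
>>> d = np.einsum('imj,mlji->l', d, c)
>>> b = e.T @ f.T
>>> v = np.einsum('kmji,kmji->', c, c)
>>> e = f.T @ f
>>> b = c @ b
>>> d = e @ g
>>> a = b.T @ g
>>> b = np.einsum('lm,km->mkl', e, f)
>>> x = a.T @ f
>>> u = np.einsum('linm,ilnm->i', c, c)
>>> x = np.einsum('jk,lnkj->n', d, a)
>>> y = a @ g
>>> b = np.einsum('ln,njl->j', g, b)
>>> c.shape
(37, 37, 5, 13)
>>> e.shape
(37, 37)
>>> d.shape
(37, 37)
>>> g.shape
(37, 37)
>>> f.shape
(31, 37)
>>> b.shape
(31,)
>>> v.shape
()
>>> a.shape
(31, 5, 37, 37)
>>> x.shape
(5,)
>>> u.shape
(37,)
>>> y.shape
(31, 5, 37, 37)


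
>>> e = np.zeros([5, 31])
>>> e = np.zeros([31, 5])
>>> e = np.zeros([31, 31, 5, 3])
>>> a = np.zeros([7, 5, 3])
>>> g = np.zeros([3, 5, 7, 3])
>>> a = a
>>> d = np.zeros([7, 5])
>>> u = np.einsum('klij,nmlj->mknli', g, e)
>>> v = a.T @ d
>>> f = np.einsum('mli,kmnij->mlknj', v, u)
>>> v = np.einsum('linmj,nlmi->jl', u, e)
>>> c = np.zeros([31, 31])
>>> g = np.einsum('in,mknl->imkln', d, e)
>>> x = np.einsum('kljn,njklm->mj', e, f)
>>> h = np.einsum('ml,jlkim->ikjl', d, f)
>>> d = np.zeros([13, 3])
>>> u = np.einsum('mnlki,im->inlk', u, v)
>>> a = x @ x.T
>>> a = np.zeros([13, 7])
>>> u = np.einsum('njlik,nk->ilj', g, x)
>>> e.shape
(31, 31, 5, 3)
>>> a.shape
(13, 7)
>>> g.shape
(7, 31, 31, 3, 5)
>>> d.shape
(13, 3)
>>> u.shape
(3, 31, 31)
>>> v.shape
(7, 31)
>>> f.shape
(3, 5, 31, 31, 7)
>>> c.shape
(31, 31)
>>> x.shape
(7, 5)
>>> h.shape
(31, 31, 3, 5)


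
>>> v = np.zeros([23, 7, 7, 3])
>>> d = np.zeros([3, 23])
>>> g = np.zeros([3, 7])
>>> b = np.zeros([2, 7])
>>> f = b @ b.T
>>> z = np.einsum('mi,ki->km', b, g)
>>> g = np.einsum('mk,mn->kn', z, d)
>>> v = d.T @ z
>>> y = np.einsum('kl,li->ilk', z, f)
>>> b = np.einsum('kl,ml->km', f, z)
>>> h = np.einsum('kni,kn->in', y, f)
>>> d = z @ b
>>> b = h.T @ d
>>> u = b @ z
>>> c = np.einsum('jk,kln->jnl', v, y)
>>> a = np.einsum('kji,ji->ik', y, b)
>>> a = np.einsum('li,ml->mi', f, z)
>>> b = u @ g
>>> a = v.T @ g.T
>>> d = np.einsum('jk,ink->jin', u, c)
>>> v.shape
(23, 2)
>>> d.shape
(2, 23, 3)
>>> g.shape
(2, 23)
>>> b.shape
(2, 23)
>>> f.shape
(2, 2)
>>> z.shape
(3, 2)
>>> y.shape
(2, 2, 3)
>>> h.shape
(3, 2)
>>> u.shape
(2, 2)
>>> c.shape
(23, 3, 2)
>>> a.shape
(2, 2)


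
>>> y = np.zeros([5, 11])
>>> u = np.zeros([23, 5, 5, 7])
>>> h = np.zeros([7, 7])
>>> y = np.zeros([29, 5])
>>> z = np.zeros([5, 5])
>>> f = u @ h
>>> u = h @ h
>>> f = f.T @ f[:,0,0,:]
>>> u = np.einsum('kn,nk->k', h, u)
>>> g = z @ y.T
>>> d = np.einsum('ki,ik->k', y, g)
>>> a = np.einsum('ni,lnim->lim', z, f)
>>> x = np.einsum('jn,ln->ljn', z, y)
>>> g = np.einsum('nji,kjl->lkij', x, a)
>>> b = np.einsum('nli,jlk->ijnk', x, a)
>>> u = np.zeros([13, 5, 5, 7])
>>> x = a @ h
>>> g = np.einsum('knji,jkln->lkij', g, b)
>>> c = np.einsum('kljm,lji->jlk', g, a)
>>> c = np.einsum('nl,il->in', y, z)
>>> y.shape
(29, 5)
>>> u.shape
(13, 5, 5, 7)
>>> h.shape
(7, 7)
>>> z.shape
(5, 5)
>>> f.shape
(7, 5, 5, 7)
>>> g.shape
(29, 7, 5, 5)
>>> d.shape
(29,)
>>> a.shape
(7, 5, 7)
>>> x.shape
(7, 5, 7)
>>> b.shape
(5, 7, 29, 7)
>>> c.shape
(5, 29)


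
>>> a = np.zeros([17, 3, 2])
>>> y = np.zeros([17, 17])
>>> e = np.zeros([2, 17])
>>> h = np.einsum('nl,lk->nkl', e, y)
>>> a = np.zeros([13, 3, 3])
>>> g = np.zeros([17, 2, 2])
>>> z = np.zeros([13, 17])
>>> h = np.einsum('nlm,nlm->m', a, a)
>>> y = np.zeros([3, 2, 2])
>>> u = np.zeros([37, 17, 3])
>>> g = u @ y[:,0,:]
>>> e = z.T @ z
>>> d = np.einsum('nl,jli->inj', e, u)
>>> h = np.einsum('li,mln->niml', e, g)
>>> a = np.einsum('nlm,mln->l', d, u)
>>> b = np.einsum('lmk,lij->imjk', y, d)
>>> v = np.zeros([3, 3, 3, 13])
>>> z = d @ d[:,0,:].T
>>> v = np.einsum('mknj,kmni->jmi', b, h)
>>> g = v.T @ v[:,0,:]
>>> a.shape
(17,)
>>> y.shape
(3, 2, 2)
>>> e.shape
(17, 17)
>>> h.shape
(2, 17, 37, 17)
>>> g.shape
(17, 17, 17)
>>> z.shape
(3, 17, 3)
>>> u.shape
(37, 17, 3)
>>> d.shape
(3, 17, 37)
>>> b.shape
(17, 2, 37, 2)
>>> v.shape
(2, 17, 17)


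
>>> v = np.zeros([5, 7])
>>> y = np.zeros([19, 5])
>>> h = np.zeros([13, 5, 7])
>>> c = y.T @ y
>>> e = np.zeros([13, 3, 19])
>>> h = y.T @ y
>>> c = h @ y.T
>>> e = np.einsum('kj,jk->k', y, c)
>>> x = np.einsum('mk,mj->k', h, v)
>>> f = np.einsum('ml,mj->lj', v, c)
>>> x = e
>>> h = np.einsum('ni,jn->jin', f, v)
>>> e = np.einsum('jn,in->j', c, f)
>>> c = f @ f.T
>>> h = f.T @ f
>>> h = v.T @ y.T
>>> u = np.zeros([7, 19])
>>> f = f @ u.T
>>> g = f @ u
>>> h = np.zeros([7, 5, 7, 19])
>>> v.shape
(5, 7)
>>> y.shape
(19, 5)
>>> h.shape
(7, 5, 7, 19)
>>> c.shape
(7, 7)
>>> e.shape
(5,)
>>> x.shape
(19,)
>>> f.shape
(7, 7)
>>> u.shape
(7, 19)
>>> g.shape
(7, 19)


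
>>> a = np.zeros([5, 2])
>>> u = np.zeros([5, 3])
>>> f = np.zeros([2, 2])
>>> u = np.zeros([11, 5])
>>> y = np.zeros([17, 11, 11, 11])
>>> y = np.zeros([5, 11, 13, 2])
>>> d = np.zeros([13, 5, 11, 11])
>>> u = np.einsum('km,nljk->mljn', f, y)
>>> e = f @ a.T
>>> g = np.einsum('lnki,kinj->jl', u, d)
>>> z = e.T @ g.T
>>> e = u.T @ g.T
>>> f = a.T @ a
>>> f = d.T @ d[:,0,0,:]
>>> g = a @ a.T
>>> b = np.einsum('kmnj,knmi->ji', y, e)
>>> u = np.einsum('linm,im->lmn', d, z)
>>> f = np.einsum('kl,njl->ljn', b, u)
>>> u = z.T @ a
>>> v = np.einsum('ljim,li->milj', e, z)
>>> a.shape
(5, 2)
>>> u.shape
(11, 2)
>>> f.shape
(11, 11, 13)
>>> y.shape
(5, 11, 13, 2)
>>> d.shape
(13, 5, 11, 11)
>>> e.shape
(5, 13, 11, 11)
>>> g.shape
(5, 5)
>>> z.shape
(5, 11)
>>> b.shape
(2, 11)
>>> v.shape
(11, 11, 5, 13)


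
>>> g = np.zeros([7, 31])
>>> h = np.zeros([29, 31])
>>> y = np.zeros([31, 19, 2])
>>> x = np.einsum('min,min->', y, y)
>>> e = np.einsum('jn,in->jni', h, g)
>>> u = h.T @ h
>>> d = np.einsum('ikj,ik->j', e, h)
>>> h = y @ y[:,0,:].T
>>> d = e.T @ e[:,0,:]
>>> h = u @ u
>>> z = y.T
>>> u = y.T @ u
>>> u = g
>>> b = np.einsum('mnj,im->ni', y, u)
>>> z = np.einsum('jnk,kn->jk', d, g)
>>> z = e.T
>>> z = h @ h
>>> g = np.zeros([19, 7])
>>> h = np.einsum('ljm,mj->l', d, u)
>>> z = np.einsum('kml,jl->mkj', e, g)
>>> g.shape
(19, 7)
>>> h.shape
(7,)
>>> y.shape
(31, 19, 2)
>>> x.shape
()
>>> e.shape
(29, 31, 7)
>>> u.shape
(7, 31)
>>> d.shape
(7, 31, 7)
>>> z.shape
(31, 29, 19)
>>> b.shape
(19, 7)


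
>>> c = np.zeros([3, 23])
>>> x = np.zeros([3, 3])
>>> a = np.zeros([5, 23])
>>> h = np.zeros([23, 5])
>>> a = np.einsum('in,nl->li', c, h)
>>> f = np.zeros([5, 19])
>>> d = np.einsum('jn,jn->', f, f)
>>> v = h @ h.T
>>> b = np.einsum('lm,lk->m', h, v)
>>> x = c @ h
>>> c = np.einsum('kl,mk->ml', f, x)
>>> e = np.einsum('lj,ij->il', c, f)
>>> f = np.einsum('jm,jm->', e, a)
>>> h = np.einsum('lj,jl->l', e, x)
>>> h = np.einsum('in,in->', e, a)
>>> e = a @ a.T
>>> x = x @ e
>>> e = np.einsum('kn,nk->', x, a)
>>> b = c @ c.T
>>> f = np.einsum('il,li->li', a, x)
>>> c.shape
(3, 19)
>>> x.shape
(3, 5)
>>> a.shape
(5, 3)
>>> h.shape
()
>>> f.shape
(3, 5)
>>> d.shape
()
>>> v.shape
(23, 23)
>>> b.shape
(3, 3)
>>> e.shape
()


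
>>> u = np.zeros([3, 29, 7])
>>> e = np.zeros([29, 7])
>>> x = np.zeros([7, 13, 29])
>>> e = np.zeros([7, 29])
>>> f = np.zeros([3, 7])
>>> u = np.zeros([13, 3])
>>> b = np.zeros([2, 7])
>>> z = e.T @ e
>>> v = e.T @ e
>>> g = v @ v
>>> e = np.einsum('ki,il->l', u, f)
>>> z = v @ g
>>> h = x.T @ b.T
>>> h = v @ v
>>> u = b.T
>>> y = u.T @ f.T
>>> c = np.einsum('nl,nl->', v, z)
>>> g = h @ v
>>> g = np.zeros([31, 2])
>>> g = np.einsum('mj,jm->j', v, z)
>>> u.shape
(7, 2)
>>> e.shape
(7,)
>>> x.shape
(7, 13, 29)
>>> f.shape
(3, 7)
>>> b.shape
(2, 7)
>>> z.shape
(29, 29)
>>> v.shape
(29, 29)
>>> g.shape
(29,)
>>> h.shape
(29, 29)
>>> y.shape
(2, 3)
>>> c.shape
()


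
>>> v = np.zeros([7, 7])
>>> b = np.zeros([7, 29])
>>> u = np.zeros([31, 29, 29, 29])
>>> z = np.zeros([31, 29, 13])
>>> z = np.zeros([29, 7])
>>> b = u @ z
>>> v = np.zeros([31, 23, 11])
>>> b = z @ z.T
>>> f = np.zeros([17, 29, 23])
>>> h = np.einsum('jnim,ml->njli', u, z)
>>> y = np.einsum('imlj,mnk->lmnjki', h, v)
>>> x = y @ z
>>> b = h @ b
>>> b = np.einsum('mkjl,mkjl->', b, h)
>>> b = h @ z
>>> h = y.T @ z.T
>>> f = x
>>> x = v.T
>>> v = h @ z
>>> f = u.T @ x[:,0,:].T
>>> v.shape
(29, 11, 29, 23, 31, 7)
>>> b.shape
(29, 31, 7, 7)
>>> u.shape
(31, 29, 29, 29)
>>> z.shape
(29, 7)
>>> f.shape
(29, 29, 29, 11)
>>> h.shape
(29, 11, 29, 23, 31, 29)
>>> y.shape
(7, 31, 23, 29, 11, 29)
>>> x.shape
(11, 23, 31)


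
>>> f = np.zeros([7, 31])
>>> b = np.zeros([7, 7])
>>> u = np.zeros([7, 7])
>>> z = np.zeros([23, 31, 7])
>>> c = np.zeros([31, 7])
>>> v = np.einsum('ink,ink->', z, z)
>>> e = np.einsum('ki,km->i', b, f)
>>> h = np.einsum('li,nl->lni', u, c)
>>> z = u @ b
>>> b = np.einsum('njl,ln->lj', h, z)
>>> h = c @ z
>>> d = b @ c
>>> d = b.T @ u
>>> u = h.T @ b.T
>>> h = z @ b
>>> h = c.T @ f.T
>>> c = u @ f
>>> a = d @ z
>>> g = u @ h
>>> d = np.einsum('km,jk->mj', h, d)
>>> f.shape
(7, 31)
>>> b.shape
(7, 31)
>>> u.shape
(7, 7)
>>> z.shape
(7, 7)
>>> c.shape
(7, 31)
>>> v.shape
()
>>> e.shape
(7,)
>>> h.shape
(7, 7)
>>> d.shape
(7, 31)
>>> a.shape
(31, 7)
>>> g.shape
(7, 7)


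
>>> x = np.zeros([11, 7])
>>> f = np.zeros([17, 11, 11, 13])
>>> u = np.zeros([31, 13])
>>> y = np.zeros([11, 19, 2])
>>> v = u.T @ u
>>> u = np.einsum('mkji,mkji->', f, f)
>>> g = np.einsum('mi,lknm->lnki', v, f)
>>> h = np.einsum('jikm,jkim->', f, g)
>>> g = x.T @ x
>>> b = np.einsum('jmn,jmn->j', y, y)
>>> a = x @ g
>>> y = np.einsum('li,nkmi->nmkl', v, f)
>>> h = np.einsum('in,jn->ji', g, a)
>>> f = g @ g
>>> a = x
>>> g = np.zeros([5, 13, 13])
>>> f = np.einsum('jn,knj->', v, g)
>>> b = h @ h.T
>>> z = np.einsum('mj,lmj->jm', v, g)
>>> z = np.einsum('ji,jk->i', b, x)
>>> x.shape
(11, 7)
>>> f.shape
()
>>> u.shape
()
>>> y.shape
(17, 11, 11, 13)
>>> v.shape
(13, 13)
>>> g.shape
(5, 13, 13)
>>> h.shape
(11, 7)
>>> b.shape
(11, 11)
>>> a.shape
(11, 7)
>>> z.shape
(11,)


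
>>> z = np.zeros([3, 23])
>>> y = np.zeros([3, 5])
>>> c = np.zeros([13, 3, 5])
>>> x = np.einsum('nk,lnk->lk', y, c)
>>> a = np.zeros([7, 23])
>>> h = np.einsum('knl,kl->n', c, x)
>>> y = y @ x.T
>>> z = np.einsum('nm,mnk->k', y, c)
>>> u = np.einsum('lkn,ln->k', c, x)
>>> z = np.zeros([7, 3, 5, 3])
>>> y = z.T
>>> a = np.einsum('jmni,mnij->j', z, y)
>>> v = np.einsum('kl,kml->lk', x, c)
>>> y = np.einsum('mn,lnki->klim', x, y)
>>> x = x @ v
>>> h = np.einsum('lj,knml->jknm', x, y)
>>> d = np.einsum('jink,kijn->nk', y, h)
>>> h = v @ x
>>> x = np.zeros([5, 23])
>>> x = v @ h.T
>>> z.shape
(7, 3, 5, 3)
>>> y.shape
(3, 3, 7, 13)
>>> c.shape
(13, 3, 5)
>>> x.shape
(5, 5)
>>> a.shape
(7,)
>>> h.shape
(5, 13)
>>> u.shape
(3,)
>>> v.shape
(5, 13)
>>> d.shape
(7, 13)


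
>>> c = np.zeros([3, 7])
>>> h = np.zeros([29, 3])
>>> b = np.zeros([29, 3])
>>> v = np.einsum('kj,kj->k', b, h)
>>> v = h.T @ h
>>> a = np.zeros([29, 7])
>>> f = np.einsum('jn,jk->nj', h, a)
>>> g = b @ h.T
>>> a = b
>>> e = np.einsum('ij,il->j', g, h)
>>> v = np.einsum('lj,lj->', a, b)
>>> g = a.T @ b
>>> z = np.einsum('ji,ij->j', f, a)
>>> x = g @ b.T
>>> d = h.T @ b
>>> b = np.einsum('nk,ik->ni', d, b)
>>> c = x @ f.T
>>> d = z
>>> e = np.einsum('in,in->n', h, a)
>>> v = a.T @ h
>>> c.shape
(3, 3)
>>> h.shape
(29, 3)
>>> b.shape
(3, 29)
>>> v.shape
(3, 3)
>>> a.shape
(29, 3)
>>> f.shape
(3, 29)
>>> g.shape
(3, 3)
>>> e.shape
(3,)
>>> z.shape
(3,)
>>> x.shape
(3, 29)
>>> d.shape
(3,)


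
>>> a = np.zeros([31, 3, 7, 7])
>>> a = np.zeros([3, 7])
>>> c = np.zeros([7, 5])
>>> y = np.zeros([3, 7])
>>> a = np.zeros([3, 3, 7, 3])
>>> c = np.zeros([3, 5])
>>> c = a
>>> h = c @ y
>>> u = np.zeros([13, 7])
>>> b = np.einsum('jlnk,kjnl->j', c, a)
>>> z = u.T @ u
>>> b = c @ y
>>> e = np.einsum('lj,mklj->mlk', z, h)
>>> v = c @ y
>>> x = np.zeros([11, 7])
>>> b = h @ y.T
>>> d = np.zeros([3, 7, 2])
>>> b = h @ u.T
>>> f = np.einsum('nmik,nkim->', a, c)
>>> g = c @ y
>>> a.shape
(3, 3, 7, 3)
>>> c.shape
(3, 3, 7, 3)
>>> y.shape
(3, 7)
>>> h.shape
(3, 3, 7, 7)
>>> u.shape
(13, 7)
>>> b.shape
(3, 3, 7, 13)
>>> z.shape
(7, 7)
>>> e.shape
(3, 7, 3)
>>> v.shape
(3, 3, 7, 7)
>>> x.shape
(11, 7)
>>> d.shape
(3, 7, 2)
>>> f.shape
()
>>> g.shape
(3, 3, 7, 7)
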